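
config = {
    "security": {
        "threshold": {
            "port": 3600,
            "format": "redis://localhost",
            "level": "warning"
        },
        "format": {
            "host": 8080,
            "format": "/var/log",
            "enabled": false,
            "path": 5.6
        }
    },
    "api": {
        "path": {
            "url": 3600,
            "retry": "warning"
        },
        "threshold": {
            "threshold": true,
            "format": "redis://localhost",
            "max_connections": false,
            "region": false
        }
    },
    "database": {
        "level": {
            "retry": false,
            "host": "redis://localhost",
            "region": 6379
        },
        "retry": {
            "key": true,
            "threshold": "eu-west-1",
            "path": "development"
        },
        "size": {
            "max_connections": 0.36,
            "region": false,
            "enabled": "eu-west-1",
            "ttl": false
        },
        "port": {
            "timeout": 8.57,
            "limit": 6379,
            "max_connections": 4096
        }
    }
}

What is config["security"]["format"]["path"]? 5.6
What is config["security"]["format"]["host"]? 8080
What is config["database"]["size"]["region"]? False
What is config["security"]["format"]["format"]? "/var/log"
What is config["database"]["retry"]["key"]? True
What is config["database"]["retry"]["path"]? "development"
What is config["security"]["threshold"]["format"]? "redis://localhost"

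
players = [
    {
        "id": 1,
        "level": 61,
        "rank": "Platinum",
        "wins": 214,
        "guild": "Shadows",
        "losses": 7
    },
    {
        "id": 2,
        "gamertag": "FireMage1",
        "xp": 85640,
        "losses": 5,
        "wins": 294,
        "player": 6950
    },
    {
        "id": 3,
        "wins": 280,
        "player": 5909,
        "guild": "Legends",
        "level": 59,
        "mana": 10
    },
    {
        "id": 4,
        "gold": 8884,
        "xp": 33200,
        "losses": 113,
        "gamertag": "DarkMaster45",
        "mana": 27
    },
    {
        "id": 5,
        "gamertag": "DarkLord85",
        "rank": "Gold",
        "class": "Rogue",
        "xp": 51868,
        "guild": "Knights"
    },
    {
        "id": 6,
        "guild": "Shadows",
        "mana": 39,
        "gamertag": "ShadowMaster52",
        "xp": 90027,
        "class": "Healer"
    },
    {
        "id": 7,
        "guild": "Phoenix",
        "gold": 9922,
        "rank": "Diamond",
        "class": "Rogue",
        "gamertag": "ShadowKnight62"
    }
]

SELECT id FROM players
[1, 2, 3, 4, 5, 6, 7]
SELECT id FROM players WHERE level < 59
[]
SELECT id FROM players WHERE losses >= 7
[1, 4]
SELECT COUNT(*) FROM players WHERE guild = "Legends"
1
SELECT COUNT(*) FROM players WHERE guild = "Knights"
1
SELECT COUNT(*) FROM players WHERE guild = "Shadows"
2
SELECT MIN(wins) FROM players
214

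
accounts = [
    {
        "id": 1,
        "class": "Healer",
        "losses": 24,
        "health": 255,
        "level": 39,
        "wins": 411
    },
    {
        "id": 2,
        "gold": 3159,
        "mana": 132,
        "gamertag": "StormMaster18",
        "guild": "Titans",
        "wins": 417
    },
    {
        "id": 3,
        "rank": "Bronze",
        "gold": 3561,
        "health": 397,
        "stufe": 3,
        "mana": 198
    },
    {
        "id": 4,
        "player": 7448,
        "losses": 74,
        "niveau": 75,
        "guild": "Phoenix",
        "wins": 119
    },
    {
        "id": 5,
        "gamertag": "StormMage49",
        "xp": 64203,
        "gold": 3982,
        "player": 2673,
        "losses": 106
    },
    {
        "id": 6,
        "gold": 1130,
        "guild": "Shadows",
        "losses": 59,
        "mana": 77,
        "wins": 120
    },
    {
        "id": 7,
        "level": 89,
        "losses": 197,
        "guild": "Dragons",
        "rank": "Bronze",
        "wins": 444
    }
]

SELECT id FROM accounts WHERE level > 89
[]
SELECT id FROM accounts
[1, 2, 3, 4, 5, 6, 7]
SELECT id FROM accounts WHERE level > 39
[7]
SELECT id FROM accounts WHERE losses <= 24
[1]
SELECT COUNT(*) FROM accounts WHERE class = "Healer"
1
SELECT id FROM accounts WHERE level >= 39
[1, 7]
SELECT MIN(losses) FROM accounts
24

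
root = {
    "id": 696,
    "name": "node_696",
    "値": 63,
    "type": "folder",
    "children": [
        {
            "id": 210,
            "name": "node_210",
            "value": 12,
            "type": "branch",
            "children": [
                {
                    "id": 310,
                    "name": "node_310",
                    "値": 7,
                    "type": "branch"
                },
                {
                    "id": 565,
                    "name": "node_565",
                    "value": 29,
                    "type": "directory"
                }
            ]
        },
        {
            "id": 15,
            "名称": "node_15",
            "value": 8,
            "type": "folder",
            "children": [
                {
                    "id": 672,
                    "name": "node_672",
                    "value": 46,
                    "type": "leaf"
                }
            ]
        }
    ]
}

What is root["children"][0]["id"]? 210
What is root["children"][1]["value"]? 8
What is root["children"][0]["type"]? "branch"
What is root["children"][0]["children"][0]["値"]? 7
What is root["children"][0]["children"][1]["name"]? "node_565"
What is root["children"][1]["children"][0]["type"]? "leaf"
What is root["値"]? 63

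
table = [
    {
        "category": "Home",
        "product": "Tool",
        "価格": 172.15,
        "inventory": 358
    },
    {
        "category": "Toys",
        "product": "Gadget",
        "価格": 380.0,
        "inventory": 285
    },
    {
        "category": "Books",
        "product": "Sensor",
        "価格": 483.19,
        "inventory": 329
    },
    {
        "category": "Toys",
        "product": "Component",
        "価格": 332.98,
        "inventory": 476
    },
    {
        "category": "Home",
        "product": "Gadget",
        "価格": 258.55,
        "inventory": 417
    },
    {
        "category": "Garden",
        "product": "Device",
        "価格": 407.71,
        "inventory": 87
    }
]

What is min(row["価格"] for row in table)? 172.15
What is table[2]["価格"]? 483.19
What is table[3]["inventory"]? 476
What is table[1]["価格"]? 380.0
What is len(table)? 6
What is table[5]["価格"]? 407.71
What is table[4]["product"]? "Gadget"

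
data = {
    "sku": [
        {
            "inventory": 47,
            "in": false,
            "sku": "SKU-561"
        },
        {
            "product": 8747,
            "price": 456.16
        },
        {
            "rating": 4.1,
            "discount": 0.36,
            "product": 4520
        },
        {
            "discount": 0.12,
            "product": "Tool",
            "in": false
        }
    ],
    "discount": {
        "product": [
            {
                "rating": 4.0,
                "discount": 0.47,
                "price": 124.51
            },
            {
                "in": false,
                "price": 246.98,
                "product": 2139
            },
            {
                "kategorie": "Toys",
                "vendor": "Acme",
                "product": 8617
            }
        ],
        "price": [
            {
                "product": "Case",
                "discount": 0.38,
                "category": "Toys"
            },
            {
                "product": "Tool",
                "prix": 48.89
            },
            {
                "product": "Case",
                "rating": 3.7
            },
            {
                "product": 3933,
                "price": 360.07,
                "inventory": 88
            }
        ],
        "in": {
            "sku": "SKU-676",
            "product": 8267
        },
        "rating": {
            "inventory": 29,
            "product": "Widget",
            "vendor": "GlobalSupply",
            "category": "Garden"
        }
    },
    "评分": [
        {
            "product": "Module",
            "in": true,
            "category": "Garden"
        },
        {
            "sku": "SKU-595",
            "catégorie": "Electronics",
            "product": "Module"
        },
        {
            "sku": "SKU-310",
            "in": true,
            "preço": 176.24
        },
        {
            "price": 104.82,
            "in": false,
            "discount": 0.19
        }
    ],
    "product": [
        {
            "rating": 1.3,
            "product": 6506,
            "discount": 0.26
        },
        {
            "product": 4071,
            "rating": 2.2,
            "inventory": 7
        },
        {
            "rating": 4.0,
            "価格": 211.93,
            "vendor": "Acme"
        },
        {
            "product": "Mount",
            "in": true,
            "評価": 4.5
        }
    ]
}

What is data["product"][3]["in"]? True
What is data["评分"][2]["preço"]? 176.24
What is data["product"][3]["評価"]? 4.5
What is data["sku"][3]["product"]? "Tool"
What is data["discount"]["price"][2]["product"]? "Case"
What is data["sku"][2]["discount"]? 0.36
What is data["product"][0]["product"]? 6506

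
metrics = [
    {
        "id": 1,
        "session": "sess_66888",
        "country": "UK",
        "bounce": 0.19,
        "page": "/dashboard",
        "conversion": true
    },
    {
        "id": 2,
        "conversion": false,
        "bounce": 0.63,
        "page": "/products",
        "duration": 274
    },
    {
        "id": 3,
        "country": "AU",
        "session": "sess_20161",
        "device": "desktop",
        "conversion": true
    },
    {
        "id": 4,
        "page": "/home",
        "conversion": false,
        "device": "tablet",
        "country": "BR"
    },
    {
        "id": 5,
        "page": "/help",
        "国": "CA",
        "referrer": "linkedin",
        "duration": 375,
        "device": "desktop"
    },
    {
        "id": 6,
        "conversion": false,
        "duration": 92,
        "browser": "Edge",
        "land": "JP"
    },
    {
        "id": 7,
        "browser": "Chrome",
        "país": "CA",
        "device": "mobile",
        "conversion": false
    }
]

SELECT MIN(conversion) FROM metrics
False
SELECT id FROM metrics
[1, 2, 3, 4, 5, 6, 7]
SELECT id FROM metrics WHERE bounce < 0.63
[1]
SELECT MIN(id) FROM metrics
1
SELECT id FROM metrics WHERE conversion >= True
[1, 3]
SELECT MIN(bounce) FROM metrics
0.19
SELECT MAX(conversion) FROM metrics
True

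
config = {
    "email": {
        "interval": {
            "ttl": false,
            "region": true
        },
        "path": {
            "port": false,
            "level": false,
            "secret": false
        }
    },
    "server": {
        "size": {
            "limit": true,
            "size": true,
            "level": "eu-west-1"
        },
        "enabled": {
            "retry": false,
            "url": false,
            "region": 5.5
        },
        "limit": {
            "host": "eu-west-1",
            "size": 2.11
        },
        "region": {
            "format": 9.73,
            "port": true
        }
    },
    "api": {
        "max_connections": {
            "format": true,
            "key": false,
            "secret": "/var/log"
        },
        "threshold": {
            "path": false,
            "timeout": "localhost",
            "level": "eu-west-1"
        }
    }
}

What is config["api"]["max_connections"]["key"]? False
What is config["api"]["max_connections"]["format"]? True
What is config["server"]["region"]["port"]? True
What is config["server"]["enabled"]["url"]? False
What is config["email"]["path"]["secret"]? False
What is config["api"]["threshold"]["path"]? False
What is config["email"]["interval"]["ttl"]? False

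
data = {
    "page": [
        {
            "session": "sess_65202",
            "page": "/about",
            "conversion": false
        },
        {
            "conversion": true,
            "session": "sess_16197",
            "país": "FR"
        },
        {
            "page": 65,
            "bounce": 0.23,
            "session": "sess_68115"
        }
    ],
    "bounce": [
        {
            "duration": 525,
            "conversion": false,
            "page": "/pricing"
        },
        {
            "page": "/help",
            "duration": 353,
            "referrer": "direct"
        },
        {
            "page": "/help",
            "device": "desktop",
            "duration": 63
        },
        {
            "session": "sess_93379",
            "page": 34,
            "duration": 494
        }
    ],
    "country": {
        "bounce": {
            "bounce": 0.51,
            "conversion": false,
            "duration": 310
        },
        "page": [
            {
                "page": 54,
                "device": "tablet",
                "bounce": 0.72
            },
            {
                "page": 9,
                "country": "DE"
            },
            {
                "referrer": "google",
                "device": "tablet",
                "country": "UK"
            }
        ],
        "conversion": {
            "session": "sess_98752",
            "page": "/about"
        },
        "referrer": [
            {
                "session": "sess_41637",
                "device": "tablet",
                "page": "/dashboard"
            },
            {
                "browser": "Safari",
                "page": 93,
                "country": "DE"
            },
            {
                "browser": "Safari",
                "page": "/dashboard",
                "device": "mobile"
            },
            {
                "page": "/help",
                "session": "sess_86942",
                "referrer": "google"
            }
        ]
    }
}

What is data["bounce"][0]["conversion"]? False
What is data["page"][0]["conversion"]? False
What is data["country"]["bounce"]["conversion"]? False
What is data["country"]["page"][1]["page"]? 9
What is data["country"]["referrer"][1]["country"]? "DE"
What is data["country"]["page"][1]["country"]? "DE"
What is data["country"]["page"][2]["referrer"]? "google"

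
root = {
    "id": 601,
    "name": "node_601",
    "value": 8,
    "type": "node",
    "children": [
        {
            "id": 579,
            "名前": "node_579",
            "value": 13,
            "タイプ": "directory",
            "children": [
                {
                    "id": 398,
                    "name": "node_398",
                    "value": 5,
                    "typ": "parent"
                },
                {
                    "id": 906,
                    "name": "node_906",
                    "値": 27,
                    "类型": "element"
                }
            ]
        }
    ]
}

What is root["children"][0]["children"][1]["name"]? "node_906"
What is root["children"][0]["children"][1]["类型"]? "element"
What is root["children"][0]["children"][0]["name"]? "node_398"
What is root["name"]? "node_601"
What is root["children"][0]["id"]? 579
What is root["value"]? 8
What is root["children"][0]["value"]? 13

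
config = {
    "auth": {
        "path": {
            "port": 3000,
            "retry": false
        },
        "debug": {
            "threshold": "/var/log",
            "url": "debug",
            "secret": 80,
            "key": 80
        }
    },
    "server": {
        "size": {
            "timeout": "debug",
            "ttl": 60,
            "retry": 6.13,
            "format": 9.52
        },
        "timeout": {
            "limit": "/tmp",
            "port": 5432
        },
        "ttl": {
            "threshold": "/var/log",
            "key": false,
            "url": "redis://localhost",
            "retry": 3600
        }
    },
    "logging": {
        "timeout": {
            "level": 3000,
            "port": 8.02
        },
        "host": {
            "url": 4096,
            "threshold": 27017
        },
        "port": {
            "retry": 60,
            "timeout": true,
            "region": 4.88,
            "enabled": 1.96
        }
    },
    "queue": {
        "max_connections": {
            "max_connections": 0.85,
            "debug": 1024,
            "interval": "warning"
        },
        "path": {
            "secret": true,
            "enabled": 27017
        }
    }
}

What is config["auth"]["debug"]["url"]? "debug"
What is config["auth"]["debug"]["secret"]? 80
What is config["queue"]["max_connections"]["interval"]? "warning"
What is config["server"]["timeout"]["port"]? 5432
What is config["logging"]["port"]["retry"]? 60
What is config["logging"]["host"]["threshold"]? 27017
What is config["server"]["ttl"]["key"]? False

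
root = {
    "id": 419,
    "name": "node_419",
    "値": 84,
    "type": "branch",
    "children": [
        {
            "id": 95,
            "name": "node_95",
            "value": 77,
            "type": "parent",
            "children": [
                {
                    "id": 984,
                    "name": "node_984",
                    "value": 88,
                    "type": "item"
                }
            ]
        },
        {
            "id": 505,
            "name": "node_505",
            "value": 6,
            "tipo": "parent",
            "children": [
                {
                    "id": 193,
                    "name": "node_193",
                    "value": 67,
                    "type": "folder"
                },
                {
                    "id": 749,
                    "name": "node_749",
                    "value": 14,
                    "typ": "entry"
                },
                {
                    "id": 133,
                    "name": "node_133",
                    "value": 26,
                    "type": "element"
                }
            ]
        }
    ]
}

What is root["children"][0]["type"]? "parent"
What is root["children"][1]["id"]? 505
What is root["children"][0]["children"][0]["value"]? 88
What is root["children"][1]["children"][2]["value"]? 26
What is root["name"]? "node_419"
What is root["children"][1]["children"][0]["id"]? 193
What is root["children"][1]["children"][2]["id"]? 133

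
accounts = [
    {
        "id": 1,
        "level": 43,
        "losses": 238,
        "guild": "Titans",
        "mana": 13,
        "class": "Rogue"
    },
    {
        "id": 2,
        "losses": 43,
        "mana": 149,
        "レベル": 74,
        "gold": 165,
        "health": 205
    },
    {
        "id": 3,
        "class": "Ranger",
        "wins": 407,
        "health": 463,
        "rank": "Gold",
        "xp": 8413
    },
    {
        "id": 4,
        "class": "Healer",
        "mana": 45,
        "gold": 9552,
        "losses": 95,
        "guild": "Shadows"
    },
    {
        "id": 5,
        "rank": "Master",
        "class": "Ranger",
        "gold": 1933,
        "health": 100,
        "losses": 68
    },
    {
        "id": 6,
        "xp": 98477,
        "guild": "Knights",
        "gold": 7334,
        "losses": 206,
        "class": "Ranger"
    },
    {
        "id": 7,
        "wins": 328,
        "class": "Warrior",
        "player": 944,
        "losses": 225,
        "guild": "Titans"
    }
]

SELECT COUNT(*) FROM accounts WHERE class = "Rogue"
1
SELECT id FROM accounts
[1, 2, 3, 4, 5, 6, 7]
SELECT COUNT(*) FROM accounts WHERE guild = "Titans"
2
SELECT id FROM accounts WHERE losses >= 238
[1]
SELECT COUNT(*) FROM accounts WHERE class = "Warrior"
1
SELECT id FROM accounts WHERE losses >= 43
[1, 2, 4, 5, 6, 7]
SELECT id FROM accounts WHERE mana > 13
[2, 4]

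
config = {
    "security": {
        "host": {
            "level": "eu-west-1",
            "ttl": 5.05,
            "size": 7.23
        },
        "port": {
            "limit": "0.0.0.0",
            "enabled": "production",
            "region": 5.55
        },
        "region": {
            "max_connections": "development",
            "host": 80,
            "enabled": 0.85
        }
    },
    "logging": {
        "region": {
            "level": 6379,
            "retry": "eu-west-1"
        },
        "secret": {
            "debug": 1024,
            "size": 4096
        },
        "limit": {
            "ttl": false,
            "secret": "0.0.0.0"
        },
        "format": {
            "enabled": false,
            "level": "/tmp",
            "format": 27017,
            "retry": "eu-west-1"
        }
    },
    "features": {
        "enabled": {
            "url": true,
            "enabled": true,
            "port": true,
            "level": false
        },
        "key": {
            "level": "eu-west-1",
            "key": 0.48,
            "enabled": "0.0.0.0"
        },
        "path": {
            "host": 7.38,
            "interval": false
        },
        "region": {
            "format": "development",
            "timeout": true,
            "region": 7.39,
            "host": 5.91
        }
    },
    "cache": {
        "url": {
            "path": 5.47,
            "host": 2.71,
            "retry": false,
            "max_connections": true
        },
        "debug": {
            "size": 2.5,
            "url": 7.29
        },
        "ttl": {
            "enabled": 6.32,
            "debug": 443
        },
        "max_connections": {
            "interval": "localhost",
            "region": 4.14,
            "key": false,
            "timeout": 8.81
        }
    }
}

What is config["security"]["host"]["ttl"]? 5.05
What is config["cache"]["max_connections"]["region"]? 4.14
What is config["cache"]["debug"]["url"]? 7.29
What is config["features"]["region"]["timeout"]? True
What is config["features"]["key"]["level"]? "eu-west-1"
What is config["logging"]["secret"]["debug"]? 1024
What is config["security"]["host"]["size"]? 7.23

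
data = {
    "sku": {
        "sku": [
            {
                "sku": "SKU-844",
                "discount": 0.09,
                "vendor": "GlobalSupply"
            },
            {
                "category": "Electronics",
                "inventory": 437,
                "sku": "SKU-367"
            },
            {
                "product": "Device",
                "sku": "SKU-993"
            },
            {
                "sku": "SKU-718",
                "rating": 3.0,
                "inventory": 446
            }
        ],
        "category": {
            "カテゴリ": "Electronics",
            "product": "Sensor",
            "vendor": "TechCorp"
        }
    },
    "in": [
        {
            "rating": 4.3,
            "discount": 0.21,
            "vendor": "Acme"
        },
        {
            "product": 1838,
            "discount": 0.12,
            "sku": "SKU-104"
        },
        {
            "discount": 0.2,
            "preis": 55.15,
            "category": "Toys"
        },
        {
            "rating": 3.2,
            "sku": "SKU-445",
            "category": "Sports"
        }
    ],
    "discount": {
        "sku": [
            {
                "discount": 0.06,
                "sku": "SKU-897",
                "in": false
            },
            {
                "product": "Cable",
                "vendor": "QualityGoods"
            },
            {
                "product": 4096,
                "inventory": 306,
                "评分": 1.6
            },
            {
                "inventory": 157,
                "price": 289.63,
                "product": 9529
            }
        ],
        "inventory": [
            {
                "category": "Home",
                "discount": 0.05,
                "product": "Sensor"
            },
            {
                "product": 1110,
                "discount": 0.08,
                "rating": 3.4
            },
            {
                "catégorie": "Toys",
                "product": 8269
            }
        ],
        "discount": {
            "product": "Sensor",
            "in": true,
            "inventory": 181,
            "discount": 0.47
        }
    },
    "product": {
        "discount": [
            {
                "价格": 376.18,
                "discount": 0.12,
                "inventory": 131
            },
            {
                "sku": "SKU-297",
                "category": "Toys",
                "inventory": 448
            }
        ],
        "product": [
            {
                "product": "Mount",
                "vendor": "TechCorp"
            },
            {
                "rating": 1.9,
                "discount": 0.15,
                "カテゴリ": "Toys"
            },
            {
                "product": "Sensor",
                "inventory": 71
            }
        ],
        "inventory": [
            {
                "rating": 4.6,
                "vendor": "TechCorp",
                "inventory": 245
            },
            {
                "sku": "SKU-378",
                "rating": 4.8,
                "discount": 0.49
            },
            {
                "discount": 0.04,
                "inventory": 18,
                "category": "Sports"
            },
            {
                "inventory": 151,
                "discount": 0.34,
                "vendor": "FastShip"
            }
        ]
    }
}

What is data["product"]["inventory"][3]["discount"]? 0.34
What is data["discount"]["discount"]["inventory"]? 181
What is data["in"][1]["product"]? 1838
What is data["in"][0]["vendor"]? "Acme"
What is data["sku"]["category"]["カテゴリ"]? "Electronics"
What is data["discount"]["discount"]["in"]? True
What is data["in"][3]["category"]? "Sports"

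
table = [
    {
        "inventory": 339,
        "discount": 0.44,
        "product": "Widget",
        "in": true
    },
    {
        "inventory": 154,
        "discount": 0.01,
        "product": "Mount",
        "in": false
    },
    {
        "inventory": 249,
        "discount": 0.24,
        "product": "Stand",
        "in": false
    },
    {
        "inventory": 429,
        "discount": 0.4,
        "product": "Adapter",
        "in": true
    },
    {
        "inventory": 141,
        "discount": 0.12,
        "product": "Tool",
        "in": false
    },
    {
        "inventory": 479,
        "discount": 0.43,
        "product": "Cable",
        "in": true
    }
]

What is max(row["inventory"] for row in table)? 479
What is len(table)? 6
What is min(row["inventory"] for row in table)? 141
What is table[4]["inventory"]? 141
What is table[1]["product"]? "Mount"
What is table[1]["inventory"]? 154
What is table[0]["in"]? True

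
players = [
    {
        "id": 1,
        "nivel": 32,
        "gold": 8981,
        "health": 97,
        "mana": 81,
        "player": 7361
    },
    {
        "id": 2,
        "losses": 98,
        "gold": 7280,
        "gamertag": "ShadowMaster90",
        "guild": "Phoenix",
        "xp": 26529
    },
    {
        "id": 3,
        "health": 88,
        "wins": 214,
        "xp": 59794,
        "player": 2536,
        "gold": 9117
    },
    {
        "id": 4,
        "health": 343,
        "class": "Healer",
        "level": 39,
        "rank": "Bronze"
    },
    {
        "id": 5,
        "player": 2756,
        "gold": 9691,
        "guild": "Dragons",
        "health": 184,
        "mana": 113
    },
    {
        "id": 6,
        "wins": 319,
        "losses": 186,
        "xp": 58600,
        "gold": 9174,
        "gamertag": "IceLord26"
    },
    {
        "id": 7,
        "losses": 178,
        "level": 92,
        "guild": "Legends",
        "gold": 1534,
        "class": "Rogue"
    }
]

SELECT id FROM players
[1, 2, 3, 4, 5, 6, 7]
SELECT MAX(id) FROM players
7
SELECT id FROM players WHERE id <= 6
[1, 2, 3, 4, 5, 6]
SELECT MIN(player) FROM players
2536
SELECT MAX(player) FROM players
7361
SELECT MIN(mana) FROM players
81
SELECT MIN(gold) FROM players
1534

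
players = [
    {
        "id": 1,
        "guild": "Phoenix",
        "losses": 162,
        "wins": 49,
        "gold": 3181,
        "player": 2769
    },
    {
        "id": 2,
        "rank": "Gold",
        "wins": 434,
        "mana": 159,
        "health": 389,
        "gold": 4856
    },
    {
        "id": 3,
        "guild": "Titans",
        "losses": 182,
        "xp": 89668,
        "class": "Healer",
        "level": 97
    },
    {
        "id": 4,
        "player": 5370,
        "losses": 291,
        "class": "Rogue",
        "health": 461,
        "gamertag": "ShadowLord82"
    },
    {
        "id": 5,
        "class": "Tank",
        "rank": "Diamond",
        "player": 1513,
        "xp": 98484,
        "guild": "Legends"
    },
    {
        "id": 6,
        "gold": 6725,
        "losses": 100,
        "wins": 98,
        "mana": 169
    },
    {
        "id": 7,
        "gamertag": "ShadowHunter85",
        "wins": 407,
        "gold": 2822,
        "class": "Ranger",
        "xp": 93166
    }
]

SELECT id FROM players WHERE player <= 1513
[5]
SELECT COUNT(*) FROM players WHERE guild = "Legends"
1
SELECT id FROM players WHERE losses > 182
[4]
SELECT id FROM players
[1, 2, 3, 4, 5, 6, 7]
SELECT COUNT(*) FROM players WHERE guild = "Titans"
1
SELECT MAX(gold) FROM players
6725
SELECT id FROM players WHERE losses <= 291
[1, 3, 4, 6]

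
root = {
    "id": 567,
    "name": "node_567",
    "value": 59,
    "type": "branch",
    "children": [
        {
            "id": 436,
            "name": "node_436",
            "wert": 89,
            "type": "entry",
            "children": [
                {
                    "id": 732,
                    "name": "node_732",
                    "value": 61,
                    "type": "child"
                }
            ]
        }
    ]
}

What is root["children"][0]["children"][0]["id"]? 732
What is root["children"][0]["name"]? "node_436"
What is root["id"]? 567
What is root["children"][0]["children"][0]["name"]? "node_732"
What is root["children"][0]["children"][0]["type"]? "child"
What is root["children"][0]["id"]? 436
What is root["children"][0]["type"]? "entry"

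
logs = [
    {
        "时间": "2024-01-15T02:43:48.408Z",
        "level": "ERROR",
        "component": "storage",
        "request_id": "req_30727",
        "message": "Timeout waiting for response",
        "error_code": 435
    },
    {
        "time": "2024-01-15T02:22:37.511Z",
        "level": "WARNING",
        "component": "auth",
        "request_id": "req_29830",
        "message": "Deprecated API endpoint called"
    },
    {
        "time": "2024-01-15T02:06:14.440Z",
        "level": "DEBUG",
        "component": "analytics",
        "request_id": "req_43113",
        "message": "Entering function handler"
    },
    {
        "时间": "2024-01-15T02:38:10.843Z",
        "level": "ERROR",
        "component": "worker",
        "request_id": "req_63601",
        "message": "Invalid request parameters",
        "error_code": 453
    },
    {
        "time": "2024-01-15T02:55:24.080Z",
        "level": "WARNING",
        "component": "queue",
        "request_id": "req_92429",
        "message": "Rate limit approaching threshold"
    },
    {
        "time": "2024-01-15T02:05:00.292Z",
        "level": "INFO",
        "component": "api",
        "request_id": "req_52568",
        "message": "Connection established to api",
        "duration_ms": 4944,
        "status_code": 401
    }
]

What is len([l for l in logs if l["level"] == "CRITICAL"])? 0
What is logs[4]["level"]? "WARNING"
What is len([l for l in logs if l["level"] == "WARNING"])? 2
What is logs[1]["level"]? "WARNING"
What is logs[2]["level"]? "DEBUG"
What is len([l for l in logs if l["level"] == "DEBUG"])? 1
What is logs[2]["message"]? "Entering function handler"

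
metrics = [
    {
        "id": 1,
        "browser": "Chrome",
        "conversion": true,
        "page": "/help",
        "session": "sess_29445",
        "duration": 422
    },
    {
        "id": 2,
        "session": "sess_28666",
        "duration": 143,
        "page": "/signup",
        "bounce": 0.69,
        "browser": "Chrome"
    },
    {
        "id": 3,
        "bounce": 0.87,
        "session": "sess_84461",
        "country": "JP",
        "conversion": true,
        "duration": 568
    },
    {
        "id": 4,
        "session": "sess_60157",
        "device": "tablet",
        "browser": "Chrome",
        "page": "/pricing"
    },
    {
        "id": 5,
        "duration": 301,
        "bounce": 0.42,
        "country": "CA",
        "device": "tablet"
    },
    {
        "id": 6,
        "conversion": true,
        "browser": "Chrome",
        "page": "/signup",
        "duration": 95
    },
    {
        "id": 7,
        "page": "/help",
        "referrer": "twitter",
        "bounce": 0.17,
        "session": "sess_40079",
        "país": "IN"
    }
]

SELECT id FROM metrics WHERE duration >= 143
[1, 2, 3, 5]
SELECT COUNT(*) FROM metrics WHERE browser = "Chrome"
4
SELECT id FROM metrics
[1, 2, 3, 4, 5, 6, 7]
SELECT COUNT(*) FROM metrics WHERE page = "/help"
2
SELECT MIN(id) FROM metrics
1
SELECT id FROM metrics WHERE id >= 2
[2, 3, 4, 5, 6, 7]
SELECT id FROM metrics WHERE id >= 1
[1, 2, 3, 4, 5, 6, 7]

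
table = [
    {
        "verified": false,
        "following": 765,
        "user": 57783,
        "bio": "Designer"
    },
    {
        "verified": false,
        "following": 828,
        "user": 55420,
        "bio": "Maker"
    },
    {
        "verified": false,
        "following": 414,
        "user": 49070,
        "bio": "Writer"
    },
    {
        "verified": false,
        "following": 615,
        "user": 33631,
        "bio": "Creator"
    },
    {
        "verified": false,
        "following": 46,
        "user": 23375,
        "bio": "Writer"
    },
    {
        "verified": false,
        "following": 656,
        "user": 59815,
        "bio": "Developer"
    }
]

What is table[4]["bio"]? "Writer"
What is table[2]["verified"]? False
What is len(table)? 6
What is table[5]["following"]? 656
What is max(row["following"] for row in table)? 828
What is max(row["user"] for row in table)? 59815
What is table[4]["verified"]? False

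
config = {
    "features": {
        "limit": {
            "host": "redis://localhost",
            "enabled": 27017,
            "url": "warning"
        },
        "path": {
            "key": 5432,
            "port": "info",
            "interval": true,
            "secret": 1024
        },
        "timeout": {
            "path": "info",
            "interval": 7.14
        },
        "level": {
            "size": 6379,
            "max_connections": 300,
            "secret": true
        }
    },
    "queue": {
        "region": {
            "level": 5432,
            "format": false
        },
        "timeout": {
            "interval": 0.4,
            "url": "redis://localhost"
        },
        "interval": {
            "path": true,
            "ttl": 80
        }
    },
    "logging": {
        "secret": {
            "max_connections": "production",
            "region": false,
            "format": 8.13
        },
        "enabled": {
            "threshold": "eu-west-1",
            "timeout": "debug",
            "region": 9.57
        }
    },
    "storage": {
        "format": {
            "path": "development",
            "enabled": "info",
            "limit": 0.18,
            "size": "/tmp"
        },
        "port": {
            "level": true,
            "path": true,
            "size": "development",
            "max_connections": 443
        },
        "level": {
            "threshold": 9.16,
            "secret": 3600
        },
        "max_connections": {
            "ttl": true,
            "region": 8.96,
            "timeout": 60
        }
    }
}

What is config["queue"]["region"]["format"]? False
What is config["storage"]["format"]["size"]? "/tmp"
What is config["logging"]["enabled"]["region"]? 9.57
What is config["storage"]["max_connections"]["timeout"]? 60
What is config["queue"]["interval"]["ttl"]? 80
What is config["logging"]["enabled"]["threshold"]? "eu-west-1"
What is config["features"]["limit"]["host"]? "redis://localhost"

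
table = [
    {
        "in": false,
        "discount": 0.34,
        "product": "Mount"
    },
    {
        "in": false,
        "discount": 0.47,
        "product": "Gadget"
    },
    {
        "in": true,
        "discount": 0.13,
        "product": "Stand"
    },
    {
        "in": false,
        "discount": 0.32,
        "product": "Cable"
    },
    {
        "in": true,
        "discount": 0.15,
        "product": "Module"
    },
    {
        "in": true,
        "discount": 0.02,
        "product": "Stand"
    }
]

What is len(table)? 6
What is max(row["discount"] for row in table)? 0.47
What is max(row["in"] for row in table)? True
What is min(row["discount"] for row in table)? 0.02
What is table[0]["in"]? False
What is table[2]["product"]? "Stand"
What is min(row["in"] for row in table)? False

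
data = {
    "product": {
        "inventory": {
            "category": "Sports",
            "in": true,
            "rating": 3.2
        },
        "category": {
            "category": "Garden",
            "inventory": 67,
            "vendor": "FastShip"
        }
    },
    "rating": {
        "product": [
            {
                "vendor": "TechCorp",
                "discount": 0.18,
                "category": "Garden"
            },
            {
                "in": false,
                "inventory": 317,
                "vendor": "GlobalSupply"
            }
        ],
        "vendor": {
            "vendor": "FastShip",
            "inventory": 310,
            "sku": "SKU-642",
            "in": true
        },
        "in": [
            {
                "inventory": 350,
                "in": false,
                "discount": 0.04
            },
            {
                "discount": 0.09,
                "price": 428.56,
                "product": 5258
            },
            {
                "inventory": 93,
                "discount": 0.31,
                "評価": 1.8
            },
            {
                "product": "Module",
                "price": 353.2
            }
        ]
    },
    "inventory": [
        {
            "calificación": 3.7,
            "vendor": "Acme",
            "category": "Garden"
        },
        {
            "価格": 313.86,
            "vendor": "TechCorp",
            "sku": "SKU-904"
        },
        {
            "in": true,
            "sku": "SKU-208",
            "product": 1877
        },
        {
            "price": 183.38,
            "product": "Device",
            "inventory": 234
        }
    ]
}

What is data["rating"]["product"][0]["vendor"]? "TechCorp"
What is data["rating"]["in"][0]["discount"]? 0.04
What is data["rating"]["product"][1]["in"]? False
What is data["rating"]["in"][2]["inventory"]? 93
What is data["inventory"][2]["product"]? 1877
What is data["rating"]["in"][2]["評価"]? 1.8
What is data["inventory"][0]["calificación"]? 3.7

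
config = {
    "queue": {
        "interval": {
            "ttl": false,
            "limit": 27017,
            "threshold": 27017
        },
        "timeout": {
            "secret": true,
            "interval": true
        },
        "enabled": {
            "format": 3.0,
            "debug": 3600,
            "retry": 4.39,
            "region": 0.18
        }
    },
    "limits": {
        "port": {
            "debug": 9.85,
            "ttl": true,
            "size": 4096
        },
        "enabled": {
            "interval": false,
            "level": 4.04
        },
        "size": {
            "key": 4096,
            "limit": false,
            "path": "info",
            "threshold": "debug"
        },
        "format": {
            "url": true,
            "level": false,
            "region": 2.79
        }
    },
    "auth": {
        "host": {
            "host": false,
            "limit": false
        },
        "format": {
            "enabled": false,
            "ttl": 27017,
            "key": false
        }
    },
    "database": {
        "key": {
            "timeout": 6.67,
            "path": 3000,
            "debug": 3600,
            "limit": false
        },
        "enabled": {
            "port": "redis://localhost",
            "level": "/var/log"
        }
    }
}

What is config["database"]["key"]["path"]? 3000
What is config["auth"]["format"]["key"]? False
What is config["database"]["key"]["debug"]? 3600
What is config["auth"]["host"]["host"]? False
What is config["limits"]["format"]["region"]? 2.79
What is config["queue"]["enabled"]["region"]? 0.18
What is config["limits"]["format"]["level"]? False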